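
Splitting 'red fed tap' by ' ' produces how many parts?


Splitting by ' ' breaks the string at each occurrence of the separator.
Text: 'red fed tap'
Parts after split:
  Part 1: 'red'
  Part 2: 'fed'
  Part 3: 'tap'
Total parts: 3

3


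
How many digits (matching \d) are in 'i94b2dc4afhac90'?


\d matches any digit 0-9.
Scanning 'i94b2dc4afhac90':
  pos 1: '9' -> DIGIT
  pos 2: '4' -> DIGIT
  pos 4: '2' -> DIGIT
  pos 7: '4' -> DIGIT
  pos 13: '9' -> DIGIT
  pos 14: '0' -> DIGIT
Digits found: ['9', '4', '2', '4', '9', '0']
Total: 6

6


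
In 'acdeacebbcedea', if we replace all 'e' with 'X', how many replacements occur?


re.sub('e', 'X', text) replaces every occurrence of 'e' with 'X'.
Text: 'acdeacebbcedea'
Scanning for 'e':
  pos 3: 'e' -> replacement #1
  pos 6: 'e' -> replacement #2
  pos 10: 'e' -> replacement #3
  pos 12: 'e' -> replacement #4
Total replacements: 4

4


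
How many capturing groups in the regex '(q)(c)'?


To count capturing groups, count each '(' that starts a group.
Pattern: '(q)(c)'
Walking through the pattern:
  Position 0: '(' -> group #1
  Position 3: '(' -> group #2
Total capturing groups: 2

2


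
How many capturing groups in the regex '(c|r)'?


To count capturing groups, count each '(' that starts a group.
Pattern: '(c|r)'
Walking through the pattern:
  Position 0: '(' -> group #1
Total capturing groups: 1

1


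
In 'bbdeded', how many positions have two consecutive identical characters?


Looking for consecutive identical characters in 'bbdeded':
  pos 0-1: 'b' vs 'b' -> MATCH ('bb')
  pos 1-2: 'b' vs 'd' -> different
  pos 2-3: 'd' vs 'e' -> different
  pos 3-4: 'e' vs 'd' -> different
  pos 4-5: 'd' vs 'e' -> different
  pos 5-6: 'e' vs 'd' -> different
Consecutive identical pairs: ['bb']
Count: 1

1


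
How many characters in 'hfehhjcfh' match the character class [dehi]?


Character class [dehi] matches any of: {d, e, h, i}
Scanning string 'hfehhjcfh' character by character:
  pos 0: 'h' -> MATCH
  pos 1: 'f' -> no
  pos 2: 'e' -> MATCH
  pos 3: 'h' -> MATCH
  pos 4: 'h' -> MATCH
  pos 5: 'j' -> no
  pos 6: 'c' -> no
  pos 7: 'f' -> no
  pos 8: 'h' -> MATCH
Total matches: 5

5


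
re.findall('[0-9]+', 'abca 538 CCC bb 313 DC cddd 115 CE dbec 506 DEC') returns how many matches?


Pattern '[0-9]+' finds one or more digits.
Text: 'abca 538 CCC bb 313 DC cddd 115 CE dbec 506 DEC'
Scanning for matches:
  Match 1: '538'
  Match 2: '313'
  Match 3: '115'
  Match 4: '506'
Total matches: 4

4


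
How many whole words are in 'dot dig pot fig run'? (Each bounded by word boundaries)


Word boundaries (\b) mark the start/end of each word.
Text: 'dot dig pot fig run'
Splitting by whitespace:
  Word 1: 'dot'
  Word 2: 'dig'
  Word 3: 'pot'
  Word 4: 'fig'
  Word 5: 'run'
Total whole words: 5

5


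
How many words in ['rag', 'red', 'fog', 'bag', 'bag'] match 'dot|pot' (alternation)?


Alternation 'dot|pot' matches either 'dot' or 'pot'.
Checking each word:
  'rag' -> no
  'red' -> no
  'fog' -> no
  'bag' -> no
  'bag' -> no
Matches: []
Count: 0

0


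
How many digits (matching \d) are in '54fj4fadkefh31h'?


\d matches any digit 0-9.
Scanning '54fj4fadkefh31h':
  pos 0: '5' -> DIGIT
  pos 1: '4' -> DIGIT
  pos 4: '4' -> DIGIT
  pos 12: '3' -> DIGIT
  pos 13: '1' -> DIGIT
Digits found: ['5', '4', '4', '3', '1']
Total: 5

5


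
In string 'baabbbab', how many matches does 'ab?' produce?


Pattern 'ab?' matches 'a' optionally followed by 'b'.
String: 'baabbbab'
Scanning left to right for 'a' then checking next char:
  Match 1: 'a' (a not followed by b)
  Match 2: 'ab' (a followed by b)
  Match 3: 'ab' (a followed by b)
Total matches: 3

3


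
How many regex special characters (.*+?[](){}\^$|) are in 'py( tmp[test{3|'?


Regex special characters are: . * + ? [ ] ( ) { } \ ^ $ |
Scanning 'py( tmp[test{3|':
  pos 2: '(' -> SPECIAL
  pos 7: '[' -> SPECIAL
  pos 12: '{' -> SPECIAL
  pos 14: '|' -> SPECIAL
Special chars found: ['(', '[', '{', '|']
Total: 4

4


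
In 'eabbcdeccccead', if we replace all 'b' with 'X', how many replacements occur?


re.sub('b', 'X', text) replaces every occurrence of 'b' with 'X'.
Text: 'eabbcdeccccead'
Scanning for 'b':
  pos 2: 'b' -> replacement #1
  pos 3: 'b' -> replacement #2
Total replacements: 2

2


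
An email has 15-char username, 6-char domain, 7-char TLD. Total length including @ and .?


An email address has format: username@domain.tld
Username length: 15
'@' character: 1
Domain length: 6
'.' character: 1
TLD length: 7
Total = 15 + 1 + 6 + 1 + 7 = 30

30


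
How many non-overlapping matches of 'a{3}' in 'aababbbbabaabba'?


Pattern 'a{3}' matches exactly 3 consecutive a's (greedy, non-overlapping).
String: 'aababbbbabaabba'
Scanning for runs of a's:
  Run at pos 0: 'aa' (length 2) -> 0 match(es)
  Run at pos 3: 'a' (length 1) -> 0 match(es)
  Run at pos 8: 'a' (length 1) -> 0 match(es)
  Run at pos 10: 'aa' (length 2) -> 0 match(es)
  Run at pos 14: 'a' (length 1) -> 0 match(es)
Matches found: []
Total: 0

0


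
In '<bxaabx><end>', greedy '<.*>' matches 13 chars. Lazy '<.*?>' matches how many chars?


Greedy '<.*>' tries to match as MUCH as possible.
Lazy '<.*?>' tries to match as LITTLE as possible.

String: '<bxaabx><end>'
Greedy '<.*>' starts at first '<' and extends to the LAST '>': '<bxaabx><end>' (13 chars)
Lazy '<.*?>' starts at first '<' and stops at the FIRST '>': '<bxaabx>' (8 chars)

8


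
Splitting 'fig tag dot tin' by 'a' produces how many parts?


Splitting by 'a' breaks the string at each occurrence of the separator.
Text: 'fig tag dot tin'
Parts after split:
  Part 1: 'fig t'
  Part 2: 'g dot tin'
Total parts: 2

2


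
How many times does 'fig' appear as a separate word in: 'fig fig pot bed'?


Scanning each word for exact match 'fig':
  Word 1: 'fig' -> MATCH
  Word 2: 'fig' -> MATCH
  Word 3: 'pot' -> no
  Word 4: 'bed' -> no
Total matches: 2

2


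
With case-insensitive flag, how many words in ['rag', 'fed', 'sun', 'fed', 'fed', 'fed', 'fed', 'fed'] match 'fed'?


Case-insensitive matching: compare each word's lowercase form to 'fed'.
  'rag' -> lower='rag' -> no
  'fed' -> lower='fed' -> MATCH
  'sun' -> lower='sun' -> no
  'fed' -> lower='fed' -> MATCH
  'fed' -> lower='fed' -> MATCH
  'fed' -> lower='fed' -> MATCH
  'fed' -> lower='fed' -> MATCH
  'fed' -> lower='fed' -> MATCH
Matches: ['fed', 'fed', 'fed', 'fed', 'fed', 'fed']
Count: 6

6


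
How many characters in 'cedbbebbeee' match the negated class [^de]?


Negated class [^de] matches any char NOT in {d, e}
Scanning 'cedbbebbeee':
  pos 0: 'c' -> MATCH
  pos 1: 'e' -> no (excluded)
  pos 2: 'd' -> no (excluded)
  pos 3: 'b' -> MATCH
  pos 4: 'b' -> MATCH
  pos 5: 'e' -> no (excluded)
  pos 6: 'b' -> MATCH
  pos 7: 'b' -> MATCH
  pos 8: 'e' -> no (excluded)
  pos 9: 'e' -> no (excluded)
  pos 10: 'e' -> no (excluded)
Total matches: 5

5


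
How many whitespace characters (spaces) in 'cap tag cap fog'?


\s matches whitespace characters (spaces, tabs, etc.).
Text: 'cap tag cap fog'
This text has 4 words separated by spaces.
Number of spaces = number of words - 1 = 4 - 1 = 3

3


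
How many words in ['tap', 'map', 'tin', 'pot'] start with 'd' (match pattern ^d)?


Pattern ^d anchors to start of word. Check which words begin with 'd':
  'tap' -> no
  'map' -> no
  'tin' -> no
  'pot' -> no
Matching words: []
Count: 0

0


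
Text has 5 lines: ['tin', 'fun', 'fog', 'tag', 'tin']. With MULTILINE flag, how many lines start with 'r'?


With MULTILINE flag, ^ matches the start of each line.
Lines: ['tin', 'fun', 'fog', 'tag', 'tin']
Checking which lines start with 'r':
  Line 1: 'tin' -> no
  Line 2: 'fun' -> no
  Line 3: 'fog' -> no
  Line 4: 'tag' -> no
  Line 5: 'tin' -> no
Matching lines: []
Count: 0

0


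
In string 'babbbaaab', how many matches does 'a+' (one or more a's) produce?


Pattern 'a+' matches one or more consecutive a's.
String: 'babbbaaab'
Scanning for runs of a:
  Match 1: 'a' (length 1)
  Match 2: 'aaa' (length 3)
Total matches: 2

2


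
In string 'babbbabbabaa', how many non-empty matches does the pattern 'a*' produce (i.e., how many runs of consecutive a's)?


Pattern 'a*' matches zero or more a's. We want non-empty runs of consecutive a's.
String: 'babbbabbabaa'
Walking through the string to find runs of a's:
  Run 1: positions 1-1 -> 'a'
  Run 2: positions 5-5 -> 'a'
  Run 3: positions 8-8 -> 'a'
  Run 4: positions 10-11 -> 'aa'
Non-empty runs found: ['a', 'a', 'a', 'aa']
Count: 4

4


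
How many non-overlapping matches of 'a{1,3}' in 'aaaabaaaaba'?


Pattern 'a{1,3}' matches between 1 and 3 consecutive a's (greedy).
String: 'aaaabaaaaba'
Finding runs of a's and applying greedy matching:
  Run at pos 0: 'aaaa' (length 4)
  Run at pos 5: 'aaaa' (length 4)
  Run at pos 10: 'a' (length 1)
Matches: ['aaa', 'a', 'aaa', 'a', 'a']
Count: 5

5


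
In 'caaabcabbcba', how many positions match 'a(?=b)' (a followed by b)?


Lookahead 'a(?=b)' matches 'a' only when followed by 'b'.
String: 'caaabcabbcba'
Checking each position where char is 'a':
  pos 1: 'a' -> no (next='a')
  pos 2: 'a' -> no (next='a')
  pos 3: 'a' -> MATCH (next='b')
  pos 6: 'a' -> MATCH (next='b')
Matching positions: [3, 6]
Count: 2

2


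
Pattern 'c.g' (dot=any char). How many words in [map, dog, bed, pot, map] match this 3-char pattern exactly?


Pattern 'c.g' means: starts with 'c', any single char, ends with 'g'.
Checking each word (must be exactly 3 chars):
  'map' (len=3): no
  'dog' (len=3): no
  'bed' (len=3): no
  'pot' (len=3): no
  'map' (len=3): no
Matching words: []
Total: 0

0


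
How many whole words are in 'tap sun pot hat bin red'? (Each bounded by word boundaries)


Word boundaries (\b) mark the start/end of each word.
Text: 'tap sun pot hat bin red'
Splitting by whitespace:
  Word 1: 'tap'
  Word 2: 'sun'
  Word 3: 'pot'
  Word 4: 'hat'
  Word 5: 'bin'
  Word 6: 'red'
Total whole words: 6

6


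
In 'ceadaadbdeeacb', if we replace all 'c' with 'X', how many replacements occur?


re.sub('c', 'X', text) replaces every occurrence of 'c' with 'X'.
Text: 'ceadaadbdeeacb'
Scanning for 'c':
  pos 0: 'c' -> replacement #1
  pos 12: 'c' -> replacement #2
Total replacements: 2

2


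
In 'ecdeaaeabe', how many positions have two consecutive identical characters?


Looking for consecutive identical characters in 'ecdeaaeabe':
  pos 0-1: 'e' vs 'c' -> different
  pos 1-2: 'c' vs 'd' -> different
  pos 2-3: 'd' vs 'e' -> different
  pos 3-4: 'e' vs 'a' -> different
  pos 4-5: 'a' vs 'a' -> MATCH ('aa')
  pos 5-6: 'a' vs 'e' -> different
  pos 6-7: 'e' vs 'a' -> different
  pos 7-8: 'a' vs 'b' -> different
  pos 8-9: 'b' vs 'e' -> different
Consecutive identical pairs: ['aa']
Count: 1

1


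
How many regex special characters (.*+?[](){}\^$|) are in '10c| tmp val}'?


Regex special characters are: . * + ? [ ] ( ) { } \ ^ $ |
Scanning '10c| tmp val}':
  pos 3: '|' -> SPECIAL
  pos 12: '}' -> SPECIAL
Special chars found: ['|', '}']
Total: 2

2


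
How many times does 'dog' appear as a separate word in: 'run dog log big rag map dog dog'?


Scanning each word for exact match 'dog':
  Word 1: 'run' -> no
  Word 2: 'dog' -> MATCH
  Word 3: 'log' -> no
  Word 4: 'big' -> no
  Word 5: 'rag' -> no
  Word 6: 'map' -> no
  Word 7: 'dog' -> MATCH
  Word 8: 'dog' -> MATCH
Total matches: 3

3


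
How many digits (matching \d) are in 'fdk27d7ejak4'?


\d matches any digit 0-9.
Scanning 'fdk27d7ejak4':
  pos 3: '2' -> DIGIT
  pos 4: '7' -> DIGIT
  pos 6: '7' -> DIGIT
  pos 11: '4' -> DIGIT
Digits found: ['2', '7', '7', '4']
Total: 4

4


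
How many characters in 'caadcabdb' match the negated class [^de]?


Negated class [^de] matches any char NOT in {d, e}
Scanning 'caadcabdb':
  pos 0: 'c' -> MATCH
  pos 1: 'a' -> MATCH
  pos 2: 'a' -> MATCH
  pos 3: 'd' -> no (excluded)
  pos 4: 'c' -> MATCH
  pos 5: 'a' -> MATCH
  pos 6: 'b' -> MATCH
  pos 7: 'd' -> no (excluded)
  pos 8: 'b' -> MATCH
Total matches: 7

7


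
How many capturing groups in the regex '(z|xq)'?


To count capturing groups, count each '(' that starts a group.
Pattern: '(z|xq)'
Walking through the pattern:
  Position 0: '(' -> group #1
Total capturing groups: 1

1


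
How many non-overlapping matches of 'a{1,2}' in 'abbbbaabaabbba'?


Pattern 'a{1,2}' matches between 1 and 2 consecutive a's (greedy).
String: 'abbbbaabaabbba'
Finding runs of a's and applying greedy matching:
  Run at pos 0: 'a' (length 1)
  Run at pos 5: 'aa' (length 2)
  Run at pos 8: 'aa' (length 2)
  Run at pos 13: 'a' (length 1)
Matches: ['a', 'aa', 'aa', 'a']
Count: 4

4


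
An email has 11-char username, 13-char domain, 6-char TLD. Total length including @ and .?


An email address has format: username@domain.tld
Username length: 11
'@' character: 1
Domain length: 13
'.' character: 1
TLD length: 6
Total = 11 + 1 + 13 + 1 + 6 = 32

32


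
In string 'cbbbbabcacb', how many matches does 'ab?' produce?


Pattern 'ab?' matches 'a' optionally followed by 'b'.
String: 'cbbbbabcacb'
Scanning left to right for 'a' then checking next char:
  Match 1: 'ab' (a followed by b)
  Match 2: 'a' (a not followed by b)
Total matches: 2

2


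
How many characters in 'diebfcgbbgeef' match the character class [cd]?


Character class [cd] matches any of: {c, d}
Scanning string 'diebfcgbbgeef' character by character:
  pos 0: 'd' -> MATCH
  pos 1: 'i' -> no
  pos 2: 'e' -> no
  pos 3: 'b' -> no
  pos 4: 'f' -> no
  pos 5: 'c' -> MATCH
  pos 6: 'g' -> no
  pos 7: 'b' -> no
  pos 8: 'b' -> no
  pos 9: 'g' -> no
  pos 10: 'e' -> no
  pos 11: 'e' -> no
  pos 12: 'f' -> no
Total matches: 2

2


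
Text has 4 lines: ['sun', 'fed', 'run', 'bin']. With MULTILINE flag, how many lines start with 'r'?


With MULTILINE flag, ^ matches the start of each line.
Lines: ['sun', 'fed', 'run', 'bin']
Checking which lines start with 'r':
  Line 1: 'sun' -> no
  Line 2: 'fed' -> no
  Line 3: 'run' -> MATCH
  Line 4: 'bin' -> no
Matching lines: ['run']
Count: 1

1


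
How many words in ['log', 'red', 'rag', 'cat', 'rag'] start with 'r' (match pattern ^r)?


Pattern ^r anchors to start of word. Check which words begin with 'r':
  'log' -> no
  'red' -> MATCH (starts with 'r')
  'rag' -> MATCH (starts with 'r')
  'cat' -> no
  'rag' -> MATCH (starts with 'r')
Matching words: ['red', 'rag', 'rag']
Count: 3

3


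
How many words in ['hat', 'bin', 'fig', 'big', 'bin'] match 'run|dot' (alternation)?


Alternation 'run|dot' matches either 'run' or 'dot'.
Checking each word:
  'hat' -> no
  'bin' -> no
  'fig' -> no
  'big' -> no
  'bin' -> no
Matches: []
Count: 0

0


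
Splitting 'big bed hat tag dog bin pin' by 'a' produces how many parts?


Splitting by 'a' breaks the string at each occurrence of the separator.
Text: 'big bed hat tag dog bin pin'
Parts after split:
  Part 1: 'big bed h'
  Part 2: 't t'
  Part 3: 'g dog bin pin'
Total parts: 3

3


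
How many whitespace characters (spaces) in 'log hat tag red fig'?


\s matches whitespace characters (spaces, tabs, etc.).
Text: 'log hat tag red fig'
This text has 5 words separated by spaces.
Number of spaces = number of words - 1 = 5 - 1 = 4

4


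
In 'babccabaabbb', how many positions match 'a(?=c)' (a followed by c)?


Lookahead 'a(?=c)' matches 'a' only when followed by 'c'.
String: 'babccabaabbb'
Checking each position where char is 'a':
  pos 1: 'a' -> no (next='b')
  pos 5: 'a' -> no (next='b')
  pos 7: 'a' -> no (next='a')
  pos 8: 'a' -> no (next='b')
Matching positions: []
Count: 0

0


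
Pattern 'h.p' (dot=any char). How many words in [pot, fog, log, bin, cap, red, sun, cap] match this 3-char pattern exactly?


Pattern 'h.p' means: starts with 'h', any single char, ends with 'p'.
Checking each word (must be exactly 3 chars):
  'pot' (len=3): no
  'fog' (len=3): no
  'log' (len=3): no
  'bin' (len=3): no
  'cap' (len=3): no
  'red' (len=3): no
  'sun' (len=3): no
  'cap' (len=3): no
Matching words: []
Total: 0

0


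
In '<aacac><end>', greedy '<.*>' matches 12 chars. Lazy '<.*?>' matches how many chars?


Greedy '<.*>' tries to match as MUCH as possible.
Lazy '<.*?>' tries to match as LITTLE as possible.

String: '<aacac><end>'
Greedy '<.*>' starts at first '<' and extends to the LAST '>': '<aacac><end>' (12 chars)
Lazy '<.*?>' starts at first '<' and stops at the FIRST '>': '<aacac>' (7 chars)

7


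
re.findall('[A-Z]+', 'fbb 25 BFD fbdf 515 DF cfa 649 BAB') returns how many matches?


Pattern '[A-Z]+' finds one or more uppercase letters.
Text: 'fbb 25 BFD fbdf 515 DF cfa 649 BAB'
Scanning for matches:
  Match 1: 'BFD'
  Match 2: 'DF'
  Match 3: 'BAB'
Total matches: 3

3


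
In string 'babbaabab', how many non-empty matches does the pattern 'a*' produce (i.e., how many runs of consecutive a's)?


Pattern 'a*' matches zero or more a's. We want non-empty runs of consecutive a's.
String: 'babbaabab'
Walking through the string to find runs of a's:
  Run 1: positions 1-1 -> 'a'
  Run 2: positions 4-5 -> 'aa'
  Run 3: positions 7-7 -> 'a'
Non-empty runs found: ['a', 'aa', 'a']
Count: 3

3


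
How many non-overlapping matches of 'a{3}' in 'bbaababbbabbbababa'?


Pattern 'a{3}' matches exactly 3 consecutive a's (greedy, non-overlapping).
String: 'bbaababbbabbbababa'
Scanning for runs of a's:
  Run at pos 2: 'aa' (length 2) -> 0 match(es)
  Run at pos 5: 'a' (length 1) -> 0 match(es)
  Run at pos 9: 'a' (length 1) -> 0 match(es)
  Run at pos 13: 'a' (length 1) -> 0 match(es)
  Run at pos 15: 'a' (length 1) -> 0 match(es)
  Run at pos 17: 'a' (length 1) -> 0 match(es)
Matches found: []
Total: 0

0


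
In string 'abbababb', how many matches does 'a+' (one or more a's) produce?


Pattern 'a+' matches one or more consecutive a's.
String: 'abbababb'
Scanning for runs of a:
  Match 1: 'a' (length 1)
  Match 2: 'a' (length 1)
  Match 3: 'a' (length 1)
Total matches: 3

3


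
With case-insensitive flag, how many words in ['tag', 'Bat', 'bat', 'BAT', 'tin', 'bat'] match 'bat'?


Case-insensitive matching: compare each word's lowercase form to 'bat'.
  'tag' -> lower='tag' -> no
  'Bat' -> lower='bat' -> MATCH
  'bat' -> lower='bat' -> MATCH
  'BAT' -> lower='bat' -> MATCH
  'tin' -> lower='tin' -> no
  'bat' -> lower='bat' -> MATCH
Matches: ['Bat', 'bat', 'BAT', 'bat']
Count: 4

4


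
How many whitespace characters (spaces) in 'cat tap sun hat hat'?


\s matches whitespace characters (spaces, tabs, etc.).
Text: 'cat tap sun hat hat'
This text has 5 words separated by spaces.
Number of spaces = number of words - 1 = 5 - 1 = 4

4


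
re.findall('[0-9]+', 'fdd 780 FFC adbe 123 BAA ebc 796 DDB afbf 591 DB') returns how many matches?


Pattern '[0-9]+' finds one or more digits.
Text: 'fdd 780 FFC adbe 123 BAA ebc 796 DDB afbf 591 DB'
Scanning for matches:
  Match 1: '780'
  Match 2: '123'
  Match 3: '796'
  Match 4: '591'
Total matches: 4

4


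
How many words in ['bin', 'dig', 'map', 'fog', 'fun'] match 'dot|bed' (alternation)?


Alternation 'dot|bed' matches either 'dot' or 'bed'.
Checking each word:
  'bin' -> no
  'dig' -> no
  'map' -> no
  'fog' -> no
  'fun' -> no
Matches: []
Count: 0

0


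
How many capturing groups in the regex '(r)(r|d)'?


To count capturing groups, count each '(' that starts a group.
Pattern: '(r)(r|d)'
Walking through the pattern:
  Position 0: '(' -> group #1
  Position 3: '(' -> group #2
Total capturing groups: 2

2


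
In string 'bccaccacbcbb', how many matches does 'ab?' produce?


Pattern 'ab?' matches 'a' optionally followed by 'b'.
String: 'bccaccacbcbb'
Scanning left to right for 'a' then checking next char:
  Match 1: 'a' (a not followed by b)
  Match 2: 'a' (a not followed by b)
Total matches: 2

2


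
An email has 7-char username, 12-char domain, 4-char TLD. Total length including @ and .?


An email address has format: username@domain.tld
Username length: 7
'@' character: 1
Domain length: 12
'.' character: 1
TLD length: 4
Total = 7 + 1 + 12 + 1 + 4 = 25

25


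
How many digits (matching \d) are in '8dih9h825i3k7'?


\d matches any digit 0-9.
Scanning '8dih9h825i3k7':
  pos 0: '8' -> DIGIT
  pos 4: '9' -> DIGIT
  pos 6: '8' -> DIGIT
  pos 7: '2' -> DIGIT
  pos 8: '5' -> DIGIT
  pos 10: '3' -> DIGIT
  pos 12: '7' -> DIGIT
Digits found: ['8', '9', '8', '2', '5', '3', '7']
Total: 7

7


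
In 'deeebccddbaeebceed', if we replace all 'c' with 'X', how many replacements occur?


re.sub('c', 'X', text) replaces every occurrence of 'c' with 'X'.
Text: 'deeebccddbaeebceed'
Scanning for 'c':
  pos 5: 'c' -> replacement #1
  pos 6: 'c' -> replacement #2
  pos 14: 'c' -> replacement #3
Total replacements: 3

3


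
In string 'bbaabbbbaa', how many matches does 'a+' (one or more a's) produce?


Pattern 'a+' matches one or more consecutive a's.
String: 'bbaabbbbaa'
Scanning for runs of a:
  Match 1: 'aa' (length 2)
  Match 2: 'aa' (length 2)
Total matches: 2

2


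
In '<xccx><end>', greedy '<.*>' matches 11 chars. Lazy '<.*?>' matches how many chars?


Greedy '<.*>' tries to match as MUCH as possible.
Lazy '<.*?>' tries to match as LITTLE as possible.

String: '<xccx><end>'
Greedy '<.*>' starts at first '<' and extends to the LAST '>': '<xccx><end>' (11 chars)
Lazy '<.*?>' starts at first '<' and stops at the FIRST '>': '<xccx>' (6 chars)

6


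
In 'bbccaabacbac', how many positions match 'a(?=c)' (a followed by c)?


Lookahead 'a(?=c)' matches 'a' only when followed by 'c'.
String: 'bbccaabacbac'
Checking each position where char is 'a':
  pos 4: 'a' -> no (next='a')
  pos 5: 'a' -> no (next='b')
  pos 7: 'a' -> MATCH (next='c')
  pos 10: 'a' -> MATCH (next='c')
Matching positions: [7, 10]
Count: 2

2


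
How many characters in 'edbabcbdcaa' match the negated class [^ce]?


Negated class [^ce] matches any char NOT in {c, e}
Scanning 'edbabcbdcaa':
  pos 0: 'e' -> no (excluded)
  pos 1: 'd' -> MATCH
  pos 2: 'b' -> MATCH
  pos 3: 'a' -> MATCH
  pos 4: 'b' -> MATCH
  pos 5: 'c' -> no (excluded)
  pos 6: 'b' -> MATCH
  pos 7: 'd' -> MATCH
  pos 8: 'c' -> no (excluded)
  pos 9: 'a' -> MATCH
  pos 10: 'a' -> MATCH
Total matches: 8

8


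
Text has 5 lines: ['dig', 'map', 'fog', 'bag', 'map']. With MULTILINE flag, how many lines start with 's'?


With MULTILINE flag, ^ matches the start of each line.
Lines: ['dig', 'map', 'fog', 'bag', 'map']
Checking which lines start with 's':
  Line 1: 'dig' -> no
  Line 2: 'map' -> no
  Line 3: 'fog' -> no
  Line 4: 'bag' -> no
  Line 5: 'map' -> no
Matching lines: []
Count: 0

0


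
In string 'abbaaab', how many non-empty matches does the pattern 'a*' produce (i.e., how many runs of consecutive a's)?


Pattern 'a*' matches zero or more a's. We want non-empty runs of consecutive a's.
String: 'abbaaab'
Walking through the string to find runs of a's:
  Run 1: positions 0-0 -> 'a'
  Run 2: positions 3-5 -> 'aaa'
Non-empty runs found: ['a', 'aaa']
Count: 2

2


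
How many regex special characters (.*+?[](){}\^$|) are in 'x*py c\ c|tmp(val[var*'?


Regex special characters are: . * + ? [ ] ( ) { } \ ^ $ |
Scanning 'x*py c\ c|tmp(val[var*':
  pos 1: '*' -> SPECIAL
  pos 6: '\' -> SPECIAL
  pos 9: '|' -> SPECIAL
  pos 13: '(' -> SPECIAL
  pos 17: '[' -> SPECIAL
  pos 21: '*' -> SPECIAL
Special chars found: ['*', '\\', '|', '(', '[', '*']
Total: 6

6


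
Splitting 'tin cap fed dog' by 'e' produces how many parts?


Splitting by 'e' breaks the string at each occurrence of the separator.
Text: 'tin cap fed dog'
Parts after split:
  Part 1: 'tin cap f'
  Part 2: 'd dog'
Total parts: 2

2


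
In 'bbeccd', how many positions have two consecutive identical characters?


Looking for consecutive identical characters in 'bbeccd':
  pos 0-1: 'b' vs 'b' -> MATCH ('bb')
  pos 1-2: 'b' vs 'e' -> different
  pos 2-3: 'e' vs 'c' -> different
  pos 3-4: 'c' vs 'c' -> MATCH ('cc')
  pos 4-5: 'c' vs 'd' -> different
Consecutive identical pairs: ['bb', 'cc']
Count: 2

2


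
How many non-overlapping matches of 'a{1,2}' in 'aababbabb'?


Pattern 'a{1,2}' matches between 1 and 2 consecutive a's (greedy).
String: 'aababbabb'
Finding runs of a's and applying greedy matching:
  Run at pos 0: 'aa' (length 2)
  Run at pos 3: 'a' (length 1)
  Run at pos 6: 'a' (length 1)
Matches: ['aa', 'a', 'a']
Count: 3

3


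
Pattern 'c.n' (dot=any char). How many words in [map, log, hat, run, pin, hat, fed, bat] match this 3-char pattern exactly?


Pattern 'c.n' means: starts with 'c', any single char, ends with 'n'.
Checking each word (must be exactly 3 chars):
  'map' (len=3): no
  'log' (len=3): no
  'hat' (len=3): no
  'run' (len=3): no
  'pin' (len=3): no
  'hat' (len=3): no
  'fed' (len=3): no
  'bat' (len=3): no
Matching words: []
Total: 0

0


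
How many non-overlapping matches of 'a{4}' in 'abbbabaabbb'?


Pattern 'a{4}' matches exactly 4 consecutive a's (greedy, non-overlapping).
String: 'abbbabaabbb'
Scanning for runs of a's:
  Run at pos 0: 'a' (length 1) -> 0 match(es)
  Run at pos 4: 'a' (length 1) -> 0 match(es)
  Run at pos 6: 'aa' (length 2) -> 0 match(es)
Matches found: []
Total: 0

0


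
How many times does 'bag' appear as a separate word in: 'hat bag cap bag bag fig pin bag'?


Scanning each word for exact match 'bag':
  Word 1: 'hat' -> no
  Word 2: 'bag' -> MATCH
  Word 3: 'cap' -> no
  Word 4: 'bag' -> MATCH
  Word 5: 'bag' -> MATCH
  Word 6: 'fig' -> no
  Word 7: 'pin' -> no
  Word 8: 'bag' -> MATCH
Total matches: 4

4


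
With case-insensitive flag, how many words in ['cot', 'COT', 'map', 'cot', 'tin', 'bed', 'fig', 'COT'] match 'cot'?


Case-insensitive matching: compare each word's lowercase form to 'cot'.
  'cot' -> lower='cot' -> MATCH
  'COT' -> lower='cot' -> MATCH
  'map' -> lower='map' -> no
  'cot' -> lower='cot' -> MATCH
  'tin' -> lower='tin' -> no
  'bed' -> lower='bed' -> no
  'fig' -> lower='fig' -> no
  'COT' -> lower='cot' -> MATCH
Matches: ['cot', 'COT', 'cot', 'COT']
Count: 4

4


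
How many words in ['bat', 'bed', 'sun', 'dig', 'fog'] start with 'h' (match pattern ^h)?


Pattern ^h anchors to start of word. Check which words begin with 'h':
  'bat' -> no
  'bed' -> no
  'sun' -> no
  'dig' -> no
  'fog' -> no
Matching words: []
Count: 0

0


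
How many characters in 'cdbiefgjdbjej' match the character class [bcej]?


Character class [bcej] matches any of: {b, c, e, j}
Scanning string 'cdbiefgjdbjej' character by character:
  pos 0: 'c' -> MATCH
  pos 1: 'd' -> no
  pos 2: 'b' -> MATCH
  pos 3: 'i' -> no
  pos 4: 'e' -> MATCH
  pos 5: 'f' -> no
  pos 6: 'g' -> no
  pos 7: 'j' -> MATCH
  pos 8: 'd' -> no
  pos 9: 'b' -> MATCH
  pos 10: 'j' -> MATCH
  pos 11: 'e' -> MATCH
  pos 12: 'j' -> MATCH
Total matches: 8

8


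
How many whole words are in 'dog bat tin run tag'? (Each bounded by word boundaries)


Word boundaries (\b) mark the start/end of each word.
Text: 'dog bat tin run tag'
Splitting by whitespace:
  Word 1: 'dog'
  Word 2: 'bat'
  Word 3: 'tin'
  Word 4: 'run'
  Word 5: 'tag'
Total whole words: 5

5


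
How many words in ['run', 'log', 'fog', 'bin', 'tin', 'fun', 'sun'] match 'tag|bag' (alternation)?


Alternation 'tag|bag' matches either 'tag' or 'bag'.
Checking each word:
  'run' -> no
  'log' -> no
  'fog' -> no
  'bin' -> no
  'tin' -> no
  'fun' -> no
  'sun' -> no
Matches: []
Count: 0

0


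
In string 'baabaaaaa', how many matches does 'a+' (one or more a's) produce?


Pattern 'a+' matches one or more consecutive a's.
String: 'baabaaaaa'
Scanning for runs of a:
  Match 1: 'aa' (length 2)
  Match 2: 'aaaaa' (length 5)
Total matches: 2

2


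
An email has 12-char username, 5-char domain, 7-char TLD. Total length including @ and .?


An email address has format: username@domain.tld
Username length: 12
'@' character: 1
Domain length: 5
'.' character: 1
TLD length: 7
Total = 12 + 1 + 5 + 1 + 7 = 26

26


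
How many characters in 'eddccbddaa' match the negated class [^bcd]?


Negated class [^bcd] matches any char NOT in {b, c, d}
Scanning 'eddccbddaa':
  pos 0: 'e' -> MATCH
  pos 1: 'd' -> no (excluded)
  pos 2: 'd' -> no (excluded)
  pos 3: 'c' -> no (excluded)
  pos 4: 'c' -> no (excluded)
  pos 5: 'b' -> no (excluded)
  pos 6: 'd' -> no (excluded)
  pos 7: 'd' -> no (excluded)
  pos 8: 'a' -> MATCH
  pos 9: 'a' -> MATCH
Total matches: 3

3


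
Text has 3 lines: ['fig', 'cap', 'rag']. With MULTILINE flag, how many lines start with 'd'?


With MULTILINE flag, ^ matches the start of each line.
Lines: ['fig', 'cap', 'rag']
Checking which lines start with 'd':
  Line 1: 'fig' -> no
  Line 2: 'cap' -> no
  Line 3: 'rag' -> no
Matching lines: []
Count: 0

0


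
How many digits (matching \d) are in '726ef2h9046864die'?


\d matches any digit 0-9.
Scanning '726ef2h9046864die':
  pos 0: '7' -> DIGIT
  pos 1: '2' -> DIGIT
  pos 2: '6' -> DIGIT
  pos 5: '2' -> DIGIT
  pos 7: '9' -> DIGIT
  pos 8: '0' -> DIGIT
  pos 9: '4' -> DIGIT
  pos 10: '6' -> DIGIT
  pos 11: '8' -> DIGIT
  pos 12: '6' -> DIGIT
  pos 13: '4' -> DIGIT
Digits found: ['7', '2', '6', '2', '9', '0', '4', '6', '8', '6', '4']
Total: 11

11


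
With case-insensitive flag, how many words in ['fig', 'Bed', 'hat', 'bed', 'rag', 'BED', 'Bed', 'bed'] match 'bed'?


Case-insensitive matching: compare each word's lowercase form to 'bed'.
  'fig' -> lower='fig' -> no
  'Bed' -> lower='bed' -> MATCH
  'hat' -> lower='hat' -> no
  'bed' -> lower='bed' -> MATCH
  'rag' -> lower='rag' -> no
  'BED' -> lower='bed' -> MATCH
  'Bed' -> lower='bed' -> MATCH
  'bed' -> lower='bed' -> MATCH
Matches: ['Bed', 'bed', 'BED', 'Bed', 'bed']
Count: 5

5


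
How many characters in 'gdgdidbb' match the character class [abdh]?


Character class [abdh] matches any of: {a, b, d, h}
Scanning string 'gdgdidbb' character by character:
  pos 0: 'g' -> no
  pos 1: 'd' -> MATCH
  pos 2: 'g' -> no
  pos 3: 'd' -> MATCH
  pos 4: 'i' -> no
  pos 5: 'd' -> MATCH
  pos 6: 'b' -> MATCH
  pos 7: 'b' -> MATCH
Total matches: 5

5


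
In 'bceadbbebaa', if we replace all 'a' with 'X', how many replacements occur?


re.sub('a', 'X', text) replaces every occurrence of 'a' with 'X'.
Text: 'bceadbbebaa'
Scanning for 'a':
  pos 3: 'a' -> replacement #1
  pos 9: 'a' -> replacement #2
  pos 10: 'a' -> replacement #3
Total replacements: 3

3


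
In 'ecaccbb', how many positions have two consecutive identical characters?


Looking for consecutive identical characters in 'ecaccbb':
  pos 0-1: 'e' vs 'c' -> different
  pos 1-2: 'c' vs 'a' -> different
  pos 2-3: 'a' vs 'c' -> different
  pos 3-4: 'c' vs 'c' -> MATCH ('cc')
  pos 4-5: 'c' vs 'b' -> different
  pos 5-6: 'b' vs 'b' -> MATCH ('bb')
Consecutive identical pairs: ['cc', 'bb']
Count: 2

2


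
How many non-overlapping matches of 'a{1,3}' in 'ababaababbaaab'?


Pattern 'a{1,3}' matches between 1 and 3 consecutive a's (greedy).
String: 'ababaababbaaab'
Finding runs of a's and applying greedy matching:
  Run at pos 0: 'a' (length 1)
  Run at pos 2: 'a' (length 1)
  Run at pos 4: 'aa' (length 2)
  Run at pos 7: 'a' (length 1)
  Run at pos 10: 'aaa' (length 3)
Matches: ['a', 'a', 'aa', 'a', 'aaa']
Count: 5

5


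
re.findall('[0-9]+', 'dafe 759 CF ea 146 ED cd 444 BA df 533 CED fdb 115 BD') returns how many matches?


Pattern '[0-9]+' finds one or more digits.
Text: 'dafe 759 CF ea 146 ED cd 444 BA df 533 CED fdb 115 BD'
Scanning for matches:
  Match 1: '759'
  Match 2: '146'
  Match 3: '444'
  Match 4: '533'
  Match 5: '115'
Total matches: 5

5


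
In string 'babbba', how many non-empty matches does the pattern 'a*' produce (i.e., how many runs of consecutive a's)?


Pattern 'a*' matches zero or more a's. We want non-empty runs of consecutive a's.
String: 'babbba'
Walking through the string to find runs of a's:
  Run 1: positions 1-1 -> 'a'
  Run 2: positions 5-5 -> 'a'
Non-empty runs found: ['a', 'a']
Count: 2

2


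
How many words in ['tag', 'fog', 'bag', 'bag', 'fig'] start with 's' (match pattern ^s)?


Pattern ^s anchors to start of word. Check which words begin with 's':
  'tag' -> no
  'fog' -> no
  'bag' -> no
  'bag' -> no
  'fig' -> no
Matching words: []
Count: 0

0


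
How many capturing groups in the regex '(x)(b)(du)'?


To count capturing groups, count each '(' that starts a group.
Pattern: '(x)(b)(du)'
Walking through the pattern:
  Position 0: '(' -> group #1
  Position 3: '(' -> group #2
  Position 6: '(' -> group #3
Total capturing groups: 3

3


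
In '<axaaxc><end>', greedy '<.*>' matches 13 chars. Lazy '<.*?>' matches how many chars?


Greedy '<.*>' tries to match as MUCH as possible.
Lazy '<.*?>' tries to match as LITTLE as possible.

String: '<axaaxc><end>'
Greedy '<.*>' starts at first '<' and extends to the LAST '>': '<axaaxc><end>' (13 chars)
Lazy '<.*?>' starts at first '<' and stops at the FIRST '>': '<axaaxc>' (8 chars)

8


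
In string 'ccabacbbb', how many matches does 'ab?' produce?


Pattern 'ab?' matches 'a' optionally followed by 'b'.
String: 'ccabacbbb'
Scanning left to right for 'a' then checking next char:
  Match 1: 'ab' (a followed by b)
  Match 2: 'a' (a not followed by b)
Total matches: 2

2


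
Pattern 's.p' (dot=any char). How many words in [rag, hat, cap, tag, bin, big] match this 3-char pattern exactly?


Pattern 's.p' means: starts with 's', any single char, ends with 'p'.
Checking each word (must be exactly 3 chars):
  'rag' (len=3): no
  'hat' (len=3): no
  'cap' (len=3): no
  'tag' (len=3): no
  'bin' (len=3): no
  'big' (len=3): no
Matching words: []
Total: 0

0


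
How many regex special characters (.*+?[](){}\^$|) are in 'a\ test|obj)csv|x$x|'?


Regex special characters are: . * + ? [ ] ( ) { } \ ^ $ |
Scanning 'a\ test|obj)csv|x$x|':
  pos 1: '\' -> SPECIAL
  pos 7: '|' -> SPECIAL
  pos 11: ')' -> SPECIAL
  pos 15: '|' -> SPECIAL
  pos 17: '$' -> SPECIAL
  pos 19: '|' -> SPECIAL
Special chars found: ['\\', '|', ')', '|', '$', '|']
Total: 6

6


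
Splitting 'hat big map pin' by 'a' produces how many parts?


Splitting by 'a' breaks the string at each occurrence of the separator.
Text: 'hat big map pin'
Parts after split:
  Part 1: 'h'
  Part 2: 't big m'
  Part 3: 'p pin'
Total parts: 3

3


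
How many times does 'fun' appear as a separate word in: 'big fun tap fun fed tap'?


Scanning each word for exact match 'fun':
  Word 1: 'big' -> no
  Word 2: 'fun' -> MATCH
  Word 3: 'tap' -> no
  Word 4: 'fun' -> MATCH
  Word 5: 'fed' -> no
  Word 6: 'tap' -> no
Total matches: 2

2


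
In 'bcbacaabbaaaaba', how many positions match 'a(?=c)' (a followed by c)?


Lookahead 'a(?=c)' matches 'a' only when followed by 'c'.
String: 'bcbacaabbaaaaba'
Checking each position where char is 'a':
  pos 3: 'a' -> MATCH (next='c')
  pos 5: 'a' -> no (next='a')
  pos 6: 'a' -> no (next='b')
  pos 9: 'a' -> no (next='a')
  pos 10: 'a' -> no (next='a')
  pos 11: 'a' -> no (next='a')
  pos 12: 'a' -> no (next='b')
Matching positions: [3]
Count: 1

1


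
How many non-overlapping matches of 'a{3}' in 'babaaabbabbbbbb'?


Pattern 'a{3}' matches exactly 3 consecutive a's (greedy, non-overlapping).
String: 'babaaabbabbbbbb'
Scanning for runs of a's:
  Run at pos 1: 'a' (length 1) -> 0 match(es)
  Run at pos 3: 'aaa' (length 3) -> 1 match(es)
  Run at pos 8: 'a' (length 1) -> 0 match(es)
Matches found: ['aaa']
Total: 1

1


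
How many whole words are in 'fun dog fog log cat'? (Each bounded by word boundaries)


Word boundaries (\b) mark the start/end of each word.
Text: 'fun dog fog log cat'
Splitting by whitespace:
  Word 1: 'fun'
  Word 2: 'dog'
  Word 3: 'fog'
  Word 4: 'log'
  Word 5: 'cat'
Total whole words: 5

5


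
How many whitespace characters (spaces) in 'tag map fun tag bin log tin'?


\s matches whitespace characters (spaces, tabs, etc.).
Text: 'tag map fun tag bin log tin'
This text has 7 words separated by spaces.
Number of spaces = number of words - 1 = 7 - 1 = 6

6


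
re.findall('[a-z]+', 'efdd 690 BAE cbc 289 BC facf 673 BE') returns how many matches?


Pattern '[a-z]+' finds one or more lowercase letters.
Text: 'efdd 690 BAE cbc 289 BC facf 673 BE'
Scanning for matches:
  Match 1: 'efdd'
  Match 2: 'cbc'
  Match 3: 'facf'
Total matches: 3

3


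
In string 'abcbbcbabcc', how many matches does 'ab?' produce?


Pattern 'ab?' matches 'a' optionally followed by 'b'.
String: 'abcbbcbabcc'
Scanning left to right for 'a' then checking next char:
  Match 1: 'ab' (a followed by b)
  Match 2: 'ab' (a followed by b)
Total matches: 2

2


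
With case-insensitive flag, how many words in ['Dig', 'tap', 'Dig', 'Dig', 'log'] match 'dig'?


Case-insensitive matching: compare each word's lowercase form to 'dig'.
  'Dig' -> lower='dig' -> MATCH
  'tap' -> lower='tap' -> no
  'Dig' -> lower='dig' -> MATCH
  'Dig' -> lower='dig' -> MATCH
  'log' -> lower='log' -> no
Matches: ['Dig', 'Dig', 'Dig']
Count: 3

3


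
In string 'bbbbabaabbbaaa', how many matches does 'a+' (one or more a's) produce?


Pattern 'a+' matches one or more consecutive a's.
String: 'bbbbabaabbbaaa'
Scanning for runs of a:
  Match 1: 'a' (length 1)
  Match 2: 'aa' (length 2)
  Match 3: 'aaa' (length 3)
Total matches: 3

3


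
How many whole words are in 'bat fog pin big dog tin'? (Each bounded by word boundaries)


Word boundaries (\b) mark the start/end of each word.
Text: 'bat fog pin big dog tin'
Splitting by whitespace:
  Word 1: 'bat'
  Word 2: 'fog'
  Word 3: 'pin'
  Word 4: 'big'
  Word 5: 'dog'
  Word 6: 'tin'
Total whole words: 6

6


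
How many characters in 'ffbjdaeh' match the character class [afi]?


Character class [afi] matches any of: {a, f, i}
Scanning string 'ffbjdaeh' character by character:
  pos 0: 'f' -> MATCH
  pos 1: 'f' -> MATCH
  pos 2: 'b' -> no
  pos 3: 'j' -> no
  pos 4: 'd' -> no
  pos 5: 'a' -> MATCH
  pos 6: 'e' -> no
  pos 7: 'h' -> no
Total matches: 3

3


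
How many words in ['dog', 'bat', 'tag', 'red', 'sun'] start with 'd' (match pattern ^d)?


Pattern ^d anchors to start of word. Check which words begin with 'd':
  'dog' -> MATCH (starts with 'd')
  'bat' -> no
  'tag' -> no
  'red' -> no
  'sun' -> no
Matching words: ['dog']
Count: 1

1


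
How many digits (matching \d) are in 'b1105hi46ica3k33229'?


\d matches any digit 0-9.
Scanning 'b1105hi46ica3k33229':
  pos 1: '1' -> DIGIT
  pos 2: '1' -> DIGIT
  pos 3: '0' -> DIGIT
  pos 4: '5' -> DIGIT
  pos 7: '4' -> DIGIT
  pos 8: '6' -> DIGIT
  pos 12: '3' -> DIGIT
  pos 14: '3' -> DIGIT
  pos 15: '3' -> DIGIT
  pos 16: '2' -> DIGIT
  pos 17: '2' -> DIGIT
  pos 18: '9' -> DIGIT
Digits found: ['1', '1', '0', '5', '4', '6', '3', '3', '3', '2', '2', '9']
Total: 12

12


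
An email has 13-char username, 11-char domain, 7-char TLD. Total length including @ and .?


An email address has format: username@domain.tld
Username length: 13
'@' character: 1
Domain length: 11
'.' character: 1
TLD length: 7
Total = 13 + 1 + 11 + 1 + 7 = 33

33


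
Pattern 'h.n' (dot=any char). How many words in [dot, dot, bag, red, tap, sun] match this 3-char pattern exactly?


Pattern 'h.n' means: starts with 'h', any single char, ends with 'n'.
Checking each word (must be exactly 3 chars):
  'dot' (len=3): no
  'dot' (len=3): no
  'bag' (len=3): no
  'red' (len=3): no
  'tap' (len=3): no
  'sun' (len=3): no
Matching words: []
Total: 0

0


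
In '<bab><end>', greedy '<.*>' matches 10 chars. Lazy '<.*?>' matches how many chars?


Greedy '<.*>' tries to match as MUCH as possible.
Lazy '<.*?>' tries to match as LITTLE as possible.

String: '<bab><end>'
Greedy '<.*>' starts at first '<' and extends to the LAST '>': '<bab><end>' (10 chars)
Lazy '<.*?>' starts at first '<' and stops at the FIRST '>': '<bab>' (5 chars)

5


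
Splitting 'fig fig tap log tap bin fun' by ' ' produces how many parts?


Splitting by ' ' breaks the string at each occurrence of the separator.
Text: 'fig fig tap log tap bin fun'
Parts after split:
  Part 1: 'fig'
  Part 2: 'fig'
  Part 3: 'tap'
  Part 4: 'log'
  Part 5: 'tap'
  Part 6: 'bin'
  Part 7: 'fun'
Total parts: 7

7
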